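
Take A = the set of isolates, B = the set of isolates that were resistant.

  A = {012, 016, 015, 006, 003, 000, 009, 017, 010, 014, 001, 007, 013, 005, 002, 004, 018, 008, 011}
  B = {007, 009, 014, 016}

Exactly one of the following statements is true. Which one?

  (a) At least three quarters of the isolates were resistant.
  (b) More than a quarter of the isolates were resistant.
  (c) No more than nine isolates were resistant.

(c)

|A| = 19, |A ∩ B| = 4, |A ∖ B| = 15.
(a) requires |A ∩ B| / |A| ≥ 3/4: false.
(b) requires |A ∩ B| / |A| > 1/4: false.
(c) requires |A ∩ B| ≤ 9: true.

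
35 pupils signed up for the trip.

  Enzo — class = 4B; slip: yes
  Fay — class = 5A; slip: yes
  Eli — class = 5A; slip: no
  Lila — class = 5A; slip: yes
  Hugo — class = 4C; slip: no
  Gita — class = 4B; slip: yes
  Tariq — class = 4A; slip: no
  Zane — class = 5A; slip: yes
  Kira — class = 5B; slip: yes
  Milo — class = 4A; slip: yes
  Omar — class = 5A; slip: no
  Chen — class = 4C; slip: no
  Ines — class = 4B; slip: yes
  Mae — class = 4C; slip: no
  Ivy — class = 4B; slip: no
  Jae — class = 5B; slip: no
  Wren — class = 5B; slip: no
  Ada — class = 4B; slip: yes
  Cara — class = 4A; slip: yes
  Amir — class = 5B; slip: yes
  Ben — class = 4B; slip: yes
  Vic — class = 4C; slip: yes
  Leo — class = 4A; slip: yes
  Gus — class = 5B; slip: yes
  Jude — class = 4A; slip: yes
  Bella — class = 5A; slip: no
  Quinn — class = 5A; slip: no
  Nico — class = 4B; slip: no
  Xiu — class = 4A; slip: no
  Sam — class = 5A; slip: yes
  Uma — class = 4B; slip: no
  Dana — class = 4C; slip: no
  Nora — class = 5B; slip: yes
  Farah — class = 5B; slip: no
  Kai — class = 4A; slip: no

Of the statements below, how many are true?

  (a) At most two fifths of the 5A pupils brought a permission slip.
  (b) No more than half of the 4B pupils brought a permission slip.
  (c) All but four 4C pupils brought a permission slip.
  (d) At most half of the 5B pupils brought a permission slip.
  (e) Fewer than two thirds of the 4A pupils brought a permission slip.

2

(a) 5A: |A| = 8, |A ∩ B| = 4; needs |A ∩ B| / |A| ≤ 2/5 — false.
(b) 4B: |A| = 8, |A ∩ B| = 5; needs |A ∩ B| ≤ |A ∖ B| — false.
(c) 4C: |A| = 5, |A ∩ B| = 1; needs |A ∖ B| = 4 — true.
(d) 5B: |A| = 7, |A ∩ B| = 4; needs |A ∩ B| ≤ |A ∖ B| — false.
(e) 4A: |A| = 7, |A ∩ B| = 4; needs |A ∩ B| / |A| < 2/3 — true.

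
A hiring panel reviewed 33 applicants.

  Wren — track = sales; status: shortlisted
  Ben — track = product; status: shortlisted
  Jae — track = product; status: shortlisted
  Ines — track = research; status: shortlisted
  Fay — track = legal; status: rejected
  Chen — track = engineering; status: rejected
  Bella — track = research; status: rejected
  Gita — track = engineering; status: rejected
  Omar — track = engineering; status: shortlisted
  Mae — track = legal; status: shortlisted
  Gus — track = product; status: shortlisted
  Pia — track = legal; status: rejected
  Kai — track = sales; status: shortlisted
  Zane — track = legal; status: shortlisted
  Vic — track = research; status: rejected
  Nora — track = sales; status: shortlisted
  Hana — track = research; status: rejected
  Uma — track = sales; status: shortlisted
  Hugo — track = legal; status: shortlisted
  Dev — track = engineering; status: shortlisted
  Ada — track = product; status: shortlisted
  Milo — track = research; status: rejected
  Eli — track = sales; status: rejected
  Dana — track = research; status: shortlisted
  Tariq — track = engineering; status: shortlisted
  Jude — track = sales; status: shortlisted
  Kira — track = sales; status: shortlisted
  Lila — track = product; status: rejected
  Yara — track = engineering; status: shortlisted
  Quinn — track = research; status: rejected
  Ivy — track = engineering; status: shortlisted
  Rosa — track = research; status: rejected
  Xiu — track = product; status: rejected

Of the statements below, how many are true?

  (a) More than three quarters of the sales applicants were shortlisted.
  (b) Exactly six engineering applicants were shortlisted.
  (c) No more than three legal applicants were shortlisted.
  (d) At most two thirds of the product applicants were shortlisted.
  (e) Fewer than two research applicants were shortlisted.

3

(a) sales: |A| = 7, |A ∩ B| = 6; needs |A ∩ B| / |A| > 3/4 — true.
(b) engineering: |A| = 7, |A ∩ B| = 5; needs |A ∩ B| = 6 — false.
(c) legal: |A| = 5, |A ∩ B| = 3; needs |A ∩ B| ≤ 3 — true.
(d) product: |A| = 6, |A ∩ B| = 4; needs |A ∩ B| / |A| ≤ 2/3 — true.
(e) research: |A| = 8, |A ∩ B| = 2; needs |A ∩ B| < 2 — false.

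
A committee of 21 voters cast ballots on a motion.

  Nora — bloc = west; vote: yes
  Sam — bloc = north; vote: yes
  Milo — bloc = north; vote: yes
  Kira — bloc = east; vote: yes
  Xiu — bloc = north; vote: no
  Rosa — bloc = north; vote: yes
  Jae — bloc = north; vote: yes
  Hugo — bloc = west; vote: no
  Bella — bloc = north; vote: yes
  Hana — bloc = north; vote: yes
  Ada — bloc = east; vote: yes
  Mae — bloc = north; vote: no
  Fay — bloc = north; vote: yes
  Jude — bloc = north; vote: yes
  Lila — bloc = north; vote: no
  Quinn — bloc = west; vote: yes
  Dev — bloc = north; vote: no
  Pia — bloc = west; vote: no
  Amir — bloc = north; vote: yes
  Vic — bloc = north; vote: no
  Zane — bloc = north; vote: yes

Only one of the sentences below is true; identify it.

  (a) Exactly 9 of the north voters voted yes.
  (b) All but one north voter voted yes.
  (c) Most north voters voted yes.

|A| = 15, |A ∩ B| = 10, |A ∖ B| = 5.
(a) requires |A ∩ B| = 9: false.
(b) requires |A ∖ B| = 1: false.
(c) requires |A ∩ B| > |A ∖ B|: true.

(c)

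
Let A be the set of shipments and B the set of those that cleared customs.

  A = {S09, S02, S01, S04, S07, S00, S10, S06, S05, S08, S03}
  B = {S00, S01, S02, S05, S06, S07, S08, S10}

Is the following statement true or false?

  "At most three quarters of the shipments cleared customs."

'At most three quarters of the shipments cleared customs' holds iff |A ∩ B| / |A| ≤ 3/4.
A (the restrictor) = {S09, S02, S01, S04, S07, S00, S10, S06, S05, S08, S03}, |A| = 11.
A ∩ B = {S02, S01, S07, S00, S10, S06, S05, S08}, so |A ∩ B| = 8.
A ∖ B = {S09, S04, S03}, so |A ∖ B| = 3.
|A ∩ B|/|A| = 8/11, so the statement is true.

True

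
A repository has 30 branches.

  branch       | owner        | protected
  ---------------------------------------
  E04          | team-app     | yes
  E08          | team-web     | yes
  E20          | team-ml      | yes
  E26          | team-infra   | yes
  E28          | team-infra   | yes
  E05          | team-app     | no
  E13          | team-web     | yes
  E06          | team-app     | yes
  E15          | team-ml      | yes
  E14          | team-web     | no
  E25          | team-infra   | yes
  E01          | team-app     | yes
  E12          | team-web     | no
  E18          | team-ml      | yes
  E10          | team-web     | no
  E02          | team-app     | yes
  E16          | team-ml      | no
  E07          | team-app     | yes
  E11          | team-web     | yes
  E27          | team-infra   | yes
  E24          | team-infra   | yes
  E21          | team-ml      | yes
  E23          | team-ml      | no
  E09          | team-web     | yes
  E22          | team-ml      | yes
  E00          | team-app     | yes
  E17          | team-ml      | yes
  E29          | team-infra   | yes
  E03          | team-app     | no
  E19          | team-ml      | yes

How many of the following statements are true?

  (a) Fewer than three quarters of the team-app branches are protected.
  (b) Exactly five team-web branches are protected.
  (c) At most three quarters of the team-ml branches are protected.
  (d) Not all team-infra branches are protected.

0

(a) team-app: |A| = 8, |A ∩ B| = 6; needs |A ∩ B| / |A| < 3/4 — false.
(b) team-web: |A| = 7, |A ∩ B| = 4; needs |A ∩ B| = 5 — false.
(c) team-ml: |A| = 9, |A ∩ B| = 7; needs |A ∩ B| / |A| ≤ 3/4 — false.
(d) team-infra: |A| = 6, |A ∩ B| = 6; needs A ⊄ B (|A ∖ B| ≥ 1) — false.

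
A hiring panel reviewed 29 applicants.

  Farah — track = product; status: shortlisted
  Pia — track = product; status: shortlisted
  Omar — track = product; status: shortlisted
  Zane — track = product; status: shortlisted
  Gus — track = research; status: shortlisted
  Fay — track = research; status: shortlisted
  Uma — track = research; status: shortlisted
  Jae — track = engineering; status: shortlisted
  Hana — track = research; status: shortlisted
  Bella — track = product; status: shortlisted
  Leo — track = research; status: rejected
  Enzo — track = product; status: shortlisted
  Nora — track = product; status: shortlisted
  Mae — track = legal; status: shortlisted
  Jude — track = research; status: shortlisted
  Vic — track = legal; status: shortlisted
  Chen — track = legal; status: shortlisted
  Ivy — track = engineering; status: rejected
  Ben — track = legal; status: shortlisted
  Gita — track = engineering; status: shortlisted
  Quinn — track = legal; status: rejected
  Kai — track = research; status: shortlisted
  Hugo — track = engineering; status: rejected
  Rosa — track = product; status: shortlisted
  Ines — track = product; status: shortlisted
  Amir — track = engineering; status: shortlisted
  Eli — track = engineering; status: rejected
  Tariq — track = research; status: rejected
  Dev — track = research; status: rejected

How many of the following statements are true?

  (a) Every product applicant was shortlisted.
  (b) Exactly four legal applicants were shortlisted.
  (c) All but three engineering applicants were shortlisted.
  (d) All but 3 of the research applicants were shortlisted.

4

(a) product: |A| = 9, |A ∩ B| = 9; needs A ⊆ B, i.e. every element of A is in B (|A ∖ B| = 0) — true.
(b) legal: |A| = 5, |A ∩ B| = 4; needs |A ∩ B| = 4 — true.
(c) engineering: |A| = 6, |A ∩ B| = 3; needs |A ∖ B| = 3 — true.
(d) research: |A| = 9, |A ∩ B| = 6; needs |A ∖ B| = 3 — true.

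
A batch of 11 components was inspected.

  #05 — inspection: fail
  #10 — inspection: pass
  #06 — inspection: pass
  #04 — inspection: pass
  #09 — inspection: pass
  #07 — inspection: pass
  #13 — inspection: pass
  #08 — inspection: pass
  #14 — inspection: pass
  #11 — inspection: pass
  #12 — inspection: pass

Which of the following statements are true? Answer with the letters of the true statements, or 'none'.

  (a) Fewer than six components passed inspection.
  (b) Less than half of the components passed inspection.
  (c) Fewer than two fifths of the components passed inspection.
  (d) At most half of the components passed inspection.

none

|A| = 11, |A ∩ B| = 10, |A ∖ B| = 1.
(a) |A ∩ B| < 6: fails.
(b) |A ∩ B| < |A ∖ B|: fails.
(c) |A ∩ B| / |A| < 2/5: fails.
(d) |A ∩ B| ≤ |A ∖ B|: fails.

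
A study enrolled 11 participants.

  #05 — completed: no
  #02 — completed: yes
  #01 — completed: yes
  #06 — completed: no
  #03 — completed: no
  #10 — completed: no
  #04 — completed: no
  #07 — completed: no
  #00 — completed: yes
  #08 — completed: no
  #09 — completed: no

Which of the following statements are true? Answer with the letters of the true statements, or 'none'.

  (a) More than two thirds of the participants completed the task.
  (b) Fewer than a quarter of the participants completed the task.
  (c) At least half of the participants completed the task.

|A| = 11, |A ∩ B| = 3, |A ∖ B| = 8.
(a) |A ∩ B| / |A| > 2/3: fails.
(b) |A ∩ B| / |A| < 1/4: fails.
(c) |A ∩ B| ≥ |A ∖ B|: fails.

none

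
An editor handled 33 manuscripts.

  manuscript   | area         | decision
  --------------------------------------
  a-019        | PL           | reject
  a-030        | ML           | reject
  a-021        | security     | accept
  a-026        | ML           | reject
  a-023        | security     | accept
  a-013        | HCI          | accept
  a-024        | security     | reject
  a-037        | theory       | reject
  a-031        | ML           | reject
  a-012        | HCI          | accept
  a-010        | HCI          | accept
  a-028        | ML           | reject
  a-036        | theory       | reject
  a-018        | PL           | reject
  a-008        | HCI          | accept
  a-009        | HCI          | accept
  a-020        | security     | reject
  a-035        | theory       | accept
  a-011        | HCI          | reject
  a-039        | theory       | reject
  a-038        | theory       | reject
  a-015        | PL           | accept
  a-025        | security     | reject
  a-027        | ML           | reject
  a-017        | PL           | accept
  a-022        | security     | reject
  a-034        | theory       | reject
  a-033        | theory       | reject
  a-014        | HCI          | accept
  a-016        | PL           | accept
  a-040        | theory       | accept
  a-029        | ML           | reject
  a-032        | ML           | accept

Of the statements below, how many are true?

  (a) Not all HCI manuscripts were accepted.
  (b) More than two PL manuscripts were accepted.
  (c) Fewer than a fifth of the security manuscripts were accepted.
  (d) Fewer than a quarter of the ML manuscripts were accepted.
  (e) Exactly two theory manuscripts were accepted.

(a) HCI: |A| = 7, |A ∩ B| = 6; needs A ⊄ B (|A ∖ B| ≥ 1) — true.
(b) PL: |A| = 5, |A ∩ B| = 3; needs |A ∩ B| > 2 — true.
(c) security: |A| = 6, |A ∩ B| = 2; needs |A ∩ B| / |A| < 1/5 — false.
(d) ML: |A| = 7, |A ∩ B| = 1; needs |A ∩ B| / |A| < 1/4 — true.
(e) theory: |A| = 8, |A ∩ B| = 2; needs |A ∩ B| = 2 — true.

4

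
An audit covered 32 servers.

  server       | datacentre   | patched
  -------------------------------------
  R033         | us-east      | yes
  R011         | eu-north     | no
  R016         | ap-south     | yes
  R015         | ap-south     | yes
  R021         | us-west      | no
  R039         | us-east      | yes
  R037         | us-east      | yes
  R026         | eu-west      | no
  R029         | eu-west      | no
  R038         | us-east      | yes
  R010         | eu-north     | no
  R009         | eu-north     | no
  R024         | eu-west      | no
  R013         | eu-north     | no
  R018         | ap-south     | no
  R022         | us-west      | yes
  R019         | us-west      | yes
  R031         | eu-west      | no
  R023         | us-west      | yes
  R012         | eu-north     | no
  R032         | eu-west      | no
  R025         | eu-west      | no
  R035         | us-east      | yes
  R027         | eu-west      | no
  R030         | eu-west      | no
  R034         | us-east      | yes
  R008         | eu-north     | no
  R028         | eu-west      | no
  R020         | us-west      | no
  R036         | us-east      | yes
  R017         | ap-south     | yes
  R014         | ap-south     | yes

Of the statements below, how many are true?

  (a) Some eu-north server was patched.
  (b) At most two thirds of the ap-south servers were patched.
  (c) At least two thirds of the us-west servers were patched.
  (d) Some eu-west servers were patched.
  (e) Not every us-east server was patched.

0

(a) eu-north: |A| = 6, |A ∩ B| = 0; needs A ∩ B ≠ ∅ (|A ∩ B| ≥ 1) — false.
(b) ap-south: |A| = 5, |A ∩ B| = 4; needs |A ∩ B| / |A| ≤ 2/3 — false.
(c) us-west: |A| = 5, |A ∩ B| = 3; needs |A ∩ B| / |A| ≥ 2/3 — false.
(d) eu-west: |A| = 9, |A ∩ B| = 0; needs A ∩ B ≠ ∅ (|A ∩ B| ≥ 1) — false.
(e) us-east: |A| = 7, |A ∩ B| = 7; needs A ⊄ B (|A ∖ B| ≥ 1) — false.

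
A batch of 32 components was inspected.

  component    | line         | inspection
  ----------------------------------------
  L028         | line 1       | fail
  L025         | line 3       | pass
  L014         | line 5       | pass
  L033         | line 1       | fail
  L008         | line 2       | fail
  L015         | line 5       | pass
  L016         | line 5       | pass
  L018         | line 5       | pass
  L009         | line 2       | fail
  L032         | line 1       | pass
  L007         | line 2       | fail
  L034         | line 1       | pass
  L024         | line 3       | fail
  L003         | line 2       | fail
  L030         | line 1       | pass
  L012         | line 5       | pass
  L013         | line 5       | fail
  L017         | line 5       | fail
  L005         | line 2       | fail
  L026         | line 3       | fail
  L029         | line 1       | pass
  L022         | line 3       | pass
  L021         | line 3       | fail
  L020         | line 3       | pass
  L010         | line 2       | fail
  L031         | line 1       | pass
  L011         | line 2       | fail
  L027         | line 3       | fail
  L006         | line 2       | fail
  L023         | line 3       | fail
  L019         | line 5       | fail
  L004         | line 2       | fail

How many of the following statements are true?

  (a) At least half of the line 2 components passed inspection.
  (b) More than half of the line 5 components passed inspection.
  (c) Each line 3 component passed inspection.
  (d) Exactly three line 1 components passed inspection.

(a) line 2: |A| = 9, |A ∩ B| = 0; needs |A ∩ B| ≥ |A ∖ B| — false.
(b) line 5: |A| = 8, |A ∩ B| = 5; needs |A ∩ B| > |A ∖ B| — true.
(c) line 3: |A| = 8, |A ∩ B| = 3; needs A ⊆ B, i.e. every element of A is in B (|A ∖ B| = 0) — false.
(d) line 1: |A| = 7, |A ∩ B| = 5; needs |A ∩ B| = 3 — false.

1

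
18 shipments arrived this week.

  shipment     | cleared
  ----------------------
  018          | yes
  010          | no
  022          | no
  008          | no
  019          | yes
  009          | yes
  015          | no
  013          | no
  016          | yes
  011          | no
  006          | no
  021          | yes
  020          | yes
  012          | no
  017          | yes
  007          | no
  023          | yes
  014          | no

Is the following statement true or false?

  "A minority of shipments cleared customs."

The determiner here denotes the relation: |A ∩ B| < |A ∖ B|.
|A| = 18, |A ∩ B| = 8, |A ∖ B| = 10.
8 < 10, so the statement is true.

True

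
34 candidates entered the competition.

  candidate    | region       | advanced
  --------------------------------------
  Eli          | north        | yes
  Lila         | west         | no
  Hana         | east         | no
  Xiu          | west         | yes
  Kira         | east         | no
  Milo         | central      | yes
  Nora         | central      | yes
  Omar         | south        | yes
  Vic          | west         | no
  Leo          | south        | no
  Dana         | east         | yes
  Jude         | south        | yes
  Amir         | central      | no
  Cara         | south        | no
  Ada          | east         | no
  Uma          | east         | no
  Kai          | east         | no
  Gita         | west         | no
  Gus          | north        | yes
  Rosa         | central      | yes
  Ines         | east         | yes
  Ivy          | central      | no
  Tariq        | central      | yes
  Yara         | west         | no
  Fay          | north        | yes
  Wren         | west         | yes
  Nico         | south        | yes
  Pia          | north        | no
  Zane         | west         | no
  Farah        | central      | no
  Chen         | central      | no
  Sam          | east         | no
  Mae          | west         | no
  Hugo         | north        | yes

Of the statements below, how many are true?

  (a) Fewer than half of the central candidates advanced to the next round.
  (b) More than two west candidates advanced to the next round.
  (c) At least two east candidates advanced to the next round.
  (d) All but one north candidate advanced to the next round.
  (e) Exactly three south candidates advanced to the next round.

3

(a) central: |A| = 8, |A ∩ B| = 4; needs |A ∩ B| < |A ∖ B| — false.
(b) west: |A| = 8, |A ∩ B| = 2; needs |A ∩ B| > 2 — false.
(c) east: |A| = 8, |A ∩ B| = 2; needs |A ∩ B| ≥ 2 — true.
(d) north: |A| = 5, |A ∩ B| = 4; needs |A ∖ B| = 1 — true.
(e) south: |A| = 5, |A ∩ B| = 3; needs |A ∩ B| = 3 — true.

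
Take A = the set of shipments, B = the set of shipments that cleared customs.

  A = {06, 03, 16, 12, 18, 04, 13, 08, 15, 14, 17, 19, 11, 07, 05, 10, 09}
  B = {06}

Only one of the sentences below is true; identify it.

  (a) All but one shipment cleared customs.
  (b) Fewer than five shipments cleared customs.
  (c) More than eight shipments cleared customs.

(b)

|A| = 17, |A ∩ B| = 1, |A ∖ B| = 16.
(a) requires |A ∖ B| = 1: false.
(b) requires |A ∩ B| < 5: true.
(c) requires |A ∩ B| > 8: false.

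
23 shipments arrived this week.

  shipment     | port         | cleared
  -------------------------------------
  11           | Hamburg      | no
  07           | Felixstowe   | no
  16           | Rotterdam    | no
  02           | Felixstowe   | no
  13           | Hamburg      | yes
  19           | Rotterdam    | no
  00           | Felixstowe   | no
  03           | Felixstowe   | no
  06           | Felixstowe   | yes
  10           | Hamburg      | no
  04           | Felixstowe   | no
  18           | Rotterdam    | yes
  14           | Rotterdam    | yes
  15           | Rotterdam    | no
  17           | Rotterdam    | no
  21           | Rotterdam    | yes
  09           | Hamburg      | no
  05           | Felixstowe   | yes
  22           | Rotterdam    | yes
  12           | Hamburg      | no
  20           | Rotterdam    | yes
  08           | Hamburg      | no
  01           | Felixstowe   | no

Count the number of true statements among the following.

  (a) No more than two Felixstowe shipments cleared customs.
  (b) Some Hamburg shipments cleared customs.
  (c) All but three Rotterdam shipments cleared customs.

(a) Felixstowe: |A| = 8, |A ∩ B| = 2; needs |A ∩ B| ≤ 2 — true.
(b) Hamburg: |A| = 6, |A ∩ B| = 1; needs A ∩ B ≠ ∅ (|A ∩ B| ≥ 1) — true.
(c) Rotterdam: |A| = 9, |A ∩ B| = 5; needs |A ∖ B| = 3 — false.

2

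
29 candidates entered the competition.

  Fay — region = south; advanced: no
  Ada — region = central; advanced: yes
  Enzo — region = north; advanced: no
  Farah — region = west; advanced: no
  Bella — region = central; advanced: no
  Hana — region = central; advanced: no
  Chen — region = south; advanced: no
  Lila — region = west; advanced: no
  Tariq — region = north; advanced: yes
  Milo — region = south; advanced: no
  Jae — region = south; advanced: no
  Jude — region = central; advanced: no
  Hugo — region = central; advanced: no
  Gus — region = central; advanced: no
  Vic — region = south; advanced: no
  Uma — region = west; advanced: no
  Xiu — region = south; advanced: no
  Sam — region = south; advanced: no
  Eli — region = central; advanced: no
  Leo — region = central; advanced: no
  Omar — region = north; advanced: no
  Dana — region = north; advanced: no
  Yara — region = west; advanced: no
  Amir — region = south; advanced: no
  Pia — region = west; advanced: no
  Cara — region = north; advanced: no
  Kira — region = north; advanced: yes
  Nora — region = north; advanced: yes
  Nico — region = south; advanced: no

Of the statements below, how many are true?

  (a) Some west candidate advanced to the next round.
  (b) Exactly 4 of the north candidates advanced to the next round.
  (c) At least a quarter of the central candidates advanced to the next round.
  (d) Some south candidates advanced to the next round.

0

(a) west: |A| = 5, |A ∩ B| = 0; needs A ∩ B ≠ ∅ (|A ∩ B| ≥ 1) — false.
(b) north: |A| = 7, |A ∩ B| = 3; needs |A ∩ B| = 4 — false.
(c) central: |A| = 8, |A ∩ B| = 1; needs |A ∩ B| / |A| ≥ 1/4 — false.
(d) south: |A| = 9, |A ∩ B| = 0; needs A ∩ B ≠ ∅ (|A ∩ B| ≥ 1) — false.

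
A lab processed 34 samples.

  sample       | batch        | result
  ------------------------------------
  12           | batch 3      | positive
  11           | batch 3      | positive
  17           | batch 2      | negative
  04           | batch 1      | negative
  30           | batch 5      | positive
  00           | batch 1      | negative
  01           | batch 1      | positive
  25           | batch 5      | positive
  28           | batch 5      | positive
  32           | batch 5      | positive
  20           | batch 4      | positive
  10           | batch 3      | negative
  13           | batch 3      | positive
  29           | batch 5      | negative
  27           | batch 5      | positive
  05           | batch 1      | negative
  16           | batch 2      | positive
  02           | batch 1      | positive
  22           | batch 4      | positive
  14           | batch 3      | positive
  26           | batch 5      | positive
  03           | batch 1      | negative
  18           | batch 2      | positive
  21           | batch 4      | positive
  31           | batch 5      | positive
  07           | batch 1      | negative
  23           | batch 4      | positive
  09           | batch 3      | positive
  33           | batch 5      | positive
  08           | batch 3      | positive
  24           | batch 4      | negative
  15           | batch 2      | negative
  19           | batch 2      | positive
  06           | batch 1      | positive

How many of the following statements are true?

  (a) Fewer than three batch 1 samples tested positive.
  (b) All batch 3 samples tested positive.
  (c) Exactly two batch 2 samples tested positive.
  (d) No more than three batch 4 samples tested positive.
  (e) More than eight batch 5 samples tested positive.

0

(a) batch 1: |A| = 8, |A ∩ B| = 3; needs |A ∩ B| < 3 — false.
(b) batch 3: |A| = 7, |A ∩ B| = 6; needs A ⊆ B, i.e. every element of A is in B (|A ∖ B| = 0) — false.
(c) batch 2: |A| = 5, |A ∩ B| = 3; needs |A ∩ B| = 2 — false.
(d) batch 4: |A| = 5, |A ∩ B| = 4; needs |A ∩ B| ≤ 3 — false.
(e) batch 5: |A| = 9, |A ∩ B| = 8; needs |A ∩ B| > 8 — false.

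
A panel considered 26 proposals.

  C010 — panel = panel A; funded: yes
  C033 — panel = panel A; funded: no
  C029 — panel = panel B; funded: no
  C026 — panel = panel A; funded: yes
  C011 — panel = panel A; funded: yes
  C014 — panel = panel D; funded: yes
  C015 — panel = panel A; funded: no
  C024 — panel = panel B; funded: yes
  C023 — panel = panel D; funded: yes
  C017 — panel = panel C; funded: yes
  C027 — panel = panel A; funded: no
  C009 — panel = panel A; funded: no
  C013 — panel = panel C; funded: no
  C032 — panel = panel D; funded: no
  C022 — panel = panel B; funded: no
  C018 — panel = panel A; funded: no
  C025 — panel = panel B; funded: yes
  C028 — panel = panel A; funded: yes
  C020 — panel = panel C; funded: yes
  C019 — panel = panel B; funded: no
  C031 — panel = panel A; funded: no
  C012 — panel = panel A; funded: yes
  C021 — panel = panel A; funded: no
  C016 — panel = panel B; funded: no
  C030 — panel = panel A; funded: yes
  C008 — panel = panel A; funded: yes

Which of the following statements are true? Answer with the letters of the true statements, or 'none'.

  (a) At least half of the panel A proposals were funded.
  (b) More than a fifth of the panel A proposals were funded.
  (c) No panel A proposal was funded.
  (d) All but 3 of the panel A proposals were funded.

(a), (b)

|A| = 14, |A ∩ B| = 7, |A ∖ B| = 7.
(a) |A ∩ B| ≥ |A ∖ B|: holds.
(b) |A ∩ B| / |A| > 1/5: holds.
(c) A ∩ B = ∅ (|A ∩ B| = 0): fails.
(d) |A ∖ B| = 3: fails.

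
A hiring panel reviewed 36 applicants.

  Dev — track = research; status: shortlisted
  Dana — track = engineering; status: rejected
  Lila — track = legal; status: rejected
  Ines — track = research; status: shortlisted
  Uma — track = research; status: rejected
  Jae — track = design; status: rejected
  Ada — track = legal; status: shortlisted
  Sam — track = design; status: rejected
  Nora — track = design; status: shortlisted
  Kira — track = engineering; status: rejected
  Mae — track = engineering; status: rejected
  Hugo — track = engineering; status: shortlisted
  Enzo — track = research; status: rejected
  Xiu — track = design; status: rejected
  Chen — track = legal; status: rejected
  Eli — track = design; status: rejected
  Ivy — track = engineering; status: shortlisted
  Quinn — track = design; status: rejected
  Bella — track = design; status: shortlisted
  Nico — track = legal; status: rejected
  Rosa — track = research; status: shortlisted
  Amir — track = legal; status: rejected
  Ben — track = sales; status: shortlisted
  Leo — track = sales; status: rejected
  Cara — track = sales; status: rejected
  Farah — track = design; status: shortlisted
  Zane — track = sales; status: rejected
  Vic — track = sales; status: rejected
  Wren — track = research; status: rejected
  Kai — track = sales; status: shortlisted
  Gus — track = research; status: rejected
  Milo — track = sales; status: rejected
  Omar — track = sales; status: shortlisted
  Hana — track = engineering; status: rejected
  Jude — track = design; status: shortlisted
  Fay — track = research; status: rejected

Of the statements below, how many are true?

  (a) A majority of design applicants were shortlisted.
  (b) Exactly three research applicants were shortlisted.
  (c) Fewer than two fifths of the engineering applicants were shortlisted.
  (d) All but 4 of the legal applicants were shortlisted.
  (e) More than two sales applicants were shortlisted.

(a) design: |A| = 9, |A ∩ B| = 4; needs |A ∩ B| > |A ∖ B| — false.
(b) research: |A| = 8, |A ∩ B| = 3; needs |A ∩ B| = 3 — true.
(c) engineering: |A| = 6, |A ∩ B| = 2; needs |A ∩ B| / |A| < 2/5 — true.
(d) legal: |A| = 5, |A ∩ B| = 1; needs |A ∖ B| = 4 — true.
(e) sales: |A| = 8, |A ∩ B| = 3; needs |A ∩ B| > 2 — true.

4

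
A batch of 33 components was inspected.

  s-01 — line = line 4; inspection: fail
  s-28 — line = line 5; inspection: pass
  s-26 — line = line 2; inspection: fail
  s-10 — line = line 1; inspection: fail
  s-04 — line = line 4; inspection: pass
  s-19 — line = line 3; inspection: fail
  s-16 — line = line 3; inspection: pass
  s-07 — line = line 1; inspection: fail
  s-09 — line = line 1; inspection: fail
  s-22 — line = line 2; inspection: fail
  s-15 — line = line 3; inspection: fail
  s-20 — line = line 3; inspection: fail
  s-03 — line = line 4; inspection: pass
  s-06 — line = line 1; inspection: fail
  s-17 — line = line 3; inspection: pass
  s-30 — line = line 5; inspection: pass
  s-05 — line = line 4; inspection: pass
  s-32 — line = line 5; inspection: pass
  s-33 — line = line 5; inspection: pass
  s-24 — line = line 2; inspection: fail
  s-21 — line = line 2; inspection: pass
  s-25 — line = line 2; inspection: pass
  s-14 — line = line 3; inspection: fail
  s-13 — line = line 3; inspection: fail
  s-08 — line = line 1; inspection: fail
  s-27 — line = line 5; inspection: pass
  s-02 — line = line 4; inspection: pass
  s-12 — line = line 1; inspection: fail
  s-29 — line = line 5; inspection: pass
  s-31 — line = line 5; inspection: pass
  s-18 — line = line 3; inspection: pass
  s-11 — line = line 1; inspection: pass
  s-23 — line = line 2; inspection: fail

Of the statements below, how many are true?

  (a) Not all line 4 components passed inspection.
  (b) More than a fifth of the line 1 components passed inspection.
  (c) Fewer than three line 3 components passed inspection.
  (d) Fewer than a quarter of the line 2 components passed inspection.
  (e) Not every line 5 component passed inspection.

1

(a) line 4: |A| = 5, |A ∩ B| = 4; needs A ⊄ B (|A ∖ B| ≥ 1) — true.
(b) line 1: |A| = 7, |A ∩ B| = 1; needs |A ∩ B| / |A| > 1/5 — false.
(c) line 3: |A| = 8, |A ∩ B| = 3; needs |A ∩ B| < 3 — false.
(d) line 2: |A| = 6, |A ∩ B| = 2; needs |A ∩ B| / |A| < 1/4 — false.
(e) line 5: |A| = 7, |A ∩ B| = 7; needs A ⊄ B (|A ∖ B| ≥ 1) — false.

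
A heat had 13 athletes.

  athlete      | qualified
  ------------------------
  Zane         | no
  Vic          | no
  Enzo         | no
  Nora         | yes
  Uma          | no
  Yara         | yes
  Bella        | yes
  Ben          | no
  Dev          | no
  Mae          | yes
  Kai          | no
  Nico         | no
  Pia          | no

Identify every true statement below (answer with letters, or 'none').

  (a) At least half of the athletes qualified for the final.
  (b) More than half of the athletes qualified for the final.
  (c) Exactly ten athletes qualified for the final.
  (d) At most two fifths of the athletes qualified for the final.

|A| = 13, |A ∩ B| = 4, |A ∖ B| = 9.
(a) |A ∩ B| ≥ |A ∖ B|: fails.
(b) |A ∩ B| > |A ∖ B|: fails.
(c) |A ∩ B| = 10: fails.
(d) |A ∩ B| / |A| ≤ 2/5: holds.

(d)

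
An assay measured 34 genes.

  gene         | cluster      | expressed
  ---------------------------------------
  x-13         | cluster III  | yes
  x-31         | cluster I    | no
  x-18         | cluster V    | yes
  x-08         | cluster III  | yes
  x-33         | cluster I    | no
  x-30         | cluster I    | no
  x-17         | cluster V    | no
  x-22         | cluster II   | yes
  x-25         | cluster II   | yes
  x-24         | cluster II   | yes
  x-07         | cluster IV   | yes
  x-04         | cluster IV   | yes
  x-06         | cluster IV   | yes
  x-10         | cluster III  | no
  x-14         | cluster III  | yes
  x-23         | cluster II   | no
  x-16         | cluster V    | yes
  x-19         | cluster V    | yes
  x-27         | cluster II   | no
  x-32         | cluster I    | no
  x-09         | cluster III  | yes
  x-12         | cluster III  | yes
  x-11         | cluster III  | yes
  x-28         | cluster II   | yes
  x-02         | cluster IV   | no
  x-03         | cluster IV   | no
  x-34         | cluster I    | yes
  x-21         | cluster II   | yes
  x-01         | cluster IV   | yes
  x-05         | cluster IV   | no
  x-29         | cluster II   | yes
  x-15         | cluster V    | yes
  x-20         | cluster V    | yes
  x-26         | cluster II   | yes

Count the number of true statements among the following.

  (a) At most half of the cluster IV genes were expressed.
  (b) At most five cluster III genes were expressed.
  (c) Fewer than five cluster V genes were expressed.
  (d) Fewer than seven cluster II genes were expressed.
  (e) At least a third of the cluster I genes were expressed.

(a) cluster IV: |A| = 7, |A ∩ B| = 4; needs |A ∩ B| ≤ |A ∖ B| — false.
(b) cluster III: |A| = 7, |A ∩ B| = 6; needs |A ∩ B| ≤ 5 — false.
(c) cluster V: |A| = 6, |A ∩ B| = 5; needs |A ∩ B| < 5 — false.
(d) cluster II: |A| = 9, |A ∩ B| = 7; needs |A ∩ B| < 7 — false.
(e) cluster I: |A| = 5, |A ∩ B| = 1; needs |A ∩ B| / |A| ≥ 1/3 — false.

0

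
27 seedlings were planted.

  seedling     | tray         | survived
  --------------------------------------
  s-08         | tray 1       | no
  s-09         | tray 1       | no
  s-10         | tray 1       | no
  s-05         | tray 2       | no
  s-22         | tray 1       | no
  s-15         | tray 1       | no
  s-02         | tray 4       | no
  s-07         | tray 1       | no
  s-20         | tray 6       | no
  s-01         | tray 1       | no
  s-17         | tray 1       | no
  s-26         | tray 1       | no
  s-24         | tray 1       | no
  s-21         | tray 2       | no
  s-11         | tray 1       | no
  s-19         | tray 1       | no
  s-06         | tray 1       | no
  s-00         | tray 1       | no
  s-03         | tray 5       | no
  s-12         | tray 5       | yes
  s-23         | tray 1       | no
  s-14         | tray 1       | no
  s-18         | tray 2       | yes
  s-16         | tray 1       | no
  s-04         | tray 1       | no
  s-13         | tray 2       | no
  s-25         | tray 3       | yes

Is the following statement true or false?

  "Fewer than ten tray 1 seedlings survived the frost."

True

The determiner here denotes the relation: |A ∩ B| < 10.
|A| = 18, |A ∩ B| = 0, |A ∖ B| = 18.
|A ∩ B| = 0, so the statement is true.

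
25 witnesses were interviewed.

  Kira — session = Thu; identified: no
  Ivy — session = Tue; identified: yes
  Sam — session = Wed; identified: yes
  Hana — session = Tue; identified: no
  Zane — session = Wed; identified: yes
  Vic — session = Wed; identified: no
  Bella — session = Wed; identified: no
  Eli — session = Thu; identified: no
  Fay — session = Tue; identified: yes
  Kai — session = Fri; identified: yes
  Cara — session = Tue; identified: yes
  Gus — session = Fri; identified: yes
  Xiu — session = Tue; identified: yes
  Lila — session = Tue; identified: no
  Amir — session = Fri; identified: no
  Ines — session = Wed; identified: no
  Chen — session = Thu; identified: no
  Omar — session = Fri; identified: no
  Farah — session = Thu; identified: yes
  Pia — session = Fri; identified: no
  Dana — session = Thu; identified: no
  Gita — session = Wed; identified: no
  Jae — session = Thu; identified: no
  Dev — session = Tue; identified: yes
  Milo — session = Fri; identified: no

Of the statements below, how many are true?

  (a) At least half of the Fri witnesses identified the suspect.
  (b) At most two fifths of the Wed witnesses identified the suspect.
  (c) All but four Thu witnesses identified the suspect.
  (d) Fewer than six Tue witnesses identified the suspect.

(a) Fri: |A| = 6, |A ∩ B| = 2; needs |A ∩ B| ≥ |A ∖ B| — false.
(b) Wed: |A| = 6, |A ∩ B| = 2; needs |A ∩ B| / |A| ≤ 2/5 — true.
(c) Thu: |A| = 6, |A ∩ B| = 1; needs |A ∖ B| = 4 — false.
(d) Tue: |A| = 7, |A ∩ B| = 5; needs |A ∩ B| < 6 — true.

2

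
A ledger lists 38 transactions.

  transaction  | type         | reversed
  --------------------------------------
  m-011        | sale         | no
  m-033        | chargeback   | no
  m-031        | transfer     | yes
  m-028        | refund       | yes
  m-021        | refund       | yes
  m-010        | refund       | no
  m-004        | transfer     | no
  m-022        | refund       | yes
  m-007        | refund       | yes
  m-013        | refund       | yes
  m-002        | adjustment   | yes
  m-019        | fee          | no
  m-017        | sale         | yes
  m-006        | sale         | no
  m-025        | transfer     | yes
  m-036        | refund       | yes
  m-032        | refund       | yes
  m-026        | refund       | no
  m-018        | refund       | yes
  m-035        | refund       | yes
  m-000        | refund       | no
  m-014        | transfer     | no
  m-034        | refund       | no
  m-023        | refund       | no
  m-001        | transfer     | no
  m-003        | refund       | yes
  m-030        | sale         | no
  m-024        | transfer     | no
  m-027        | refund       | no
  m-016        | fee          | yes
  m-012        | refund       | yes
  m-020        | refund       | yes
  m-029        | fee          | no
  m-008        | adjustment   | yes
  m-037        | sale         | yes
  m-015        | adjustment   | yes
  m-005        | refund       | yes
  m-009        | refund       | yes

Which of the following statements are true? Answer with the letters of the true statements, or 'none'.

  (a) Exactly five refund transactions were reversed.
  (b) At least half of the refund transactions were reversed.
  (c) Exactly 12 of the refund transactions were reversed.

(b)

|A| = 20, |A ∩ B| = 14, |A ∖ B| = 6.
(a) |A ∩ B| = 5: fails.
(b) |A ∩ B| ≥ |A ∖ B|: holds.
(c) |A ∩ B| = 12: fails.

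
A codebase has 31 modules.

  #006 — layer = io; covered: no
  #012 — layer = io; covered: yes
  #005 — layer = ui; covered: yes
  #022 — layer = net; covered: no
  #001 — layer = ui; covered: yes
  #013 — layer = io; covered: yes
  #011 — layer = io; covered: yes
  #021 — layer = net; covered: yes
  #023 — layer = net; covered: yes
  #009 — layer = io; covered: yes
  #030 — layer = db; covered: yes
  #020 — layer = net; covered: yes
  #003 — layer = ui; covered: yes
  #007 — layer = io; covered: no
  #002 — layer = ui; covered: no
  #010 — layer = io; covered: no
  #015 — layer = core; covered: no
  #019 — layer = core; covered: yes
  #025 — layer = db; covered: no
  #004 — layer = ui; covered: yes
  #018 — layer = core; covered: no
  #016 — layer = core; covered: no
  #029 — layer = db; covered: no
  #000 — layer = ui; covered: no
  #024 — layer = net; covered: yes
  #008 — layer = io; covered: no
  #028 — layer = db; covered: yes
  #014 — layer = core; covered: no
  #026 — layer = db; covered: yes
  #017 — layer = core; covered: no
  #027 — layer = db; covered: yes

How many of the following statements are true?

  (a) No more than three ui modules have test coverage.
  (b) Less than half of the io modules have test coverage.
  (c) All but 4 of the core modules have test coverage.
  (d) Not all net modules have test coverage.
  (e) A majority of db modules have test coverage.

2

(a) ui: |A| = 6, |A ∩ B| = 4; needs |A ∩ B| ≤ 3 — false.
(b) io: |A| = 8, |A ∩ B| = 4; needs |A ∩ B| < |A ∖ B| — false.
(c) core: |A| = 6, |A ∩ B| = 1; needs |A ∖ B| = 4 — false.
(d) net: |A| = 5, |A ∩ B| = 4; needs A ⊄ B (|A ∖ B| ≥ 1) — true.
(e) db: |A| = 6, |A ∩ B| = 4; needs |A ∩ B| > |A ∖ B| — true.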